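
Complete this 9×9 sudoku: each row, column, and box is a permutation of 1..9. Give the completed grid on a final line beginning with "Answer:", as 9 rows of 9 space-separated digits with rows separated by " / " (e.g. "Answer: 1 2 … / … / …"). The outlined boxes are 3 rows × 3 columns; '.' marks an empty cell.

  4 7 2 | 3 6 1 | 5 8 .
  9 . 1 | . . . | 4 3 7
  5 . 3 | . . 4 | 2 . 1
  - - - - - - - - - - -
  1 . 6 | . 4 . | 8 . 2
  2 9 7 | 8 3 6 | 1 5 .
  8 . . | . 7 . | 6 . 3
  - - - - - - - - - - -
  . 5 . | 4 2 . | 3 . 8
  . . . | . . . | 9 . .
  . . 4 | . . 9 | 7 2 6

Step 1. [r8c4∈{1,5,6,7}] 6 has one home in col 4: r8c4 ⇒ r8c4=6.
Step 2. [r8c6∈{3,5,7,8}] across col 6, 3 lands solely at r8c6 ⇒ r8c6=3.
Step 3. [r2c6∈{2,5,8}] in col 6, 8 fits only at r2c6 ⇒ r2c6=8.
Step 4. [r6c4∈{1,2,5,9}] across row 6, 1 lands solely at r6c4, so r6c4=1.
Step 5. [r9c4∈{5}] r9c4 is down to just 5. So r9c4=5.
Step 6. [r3c2∈{6,8}] in row 3, 8 fits only at r3c2. So r3c2=8.
Step 7. [r6c8∈{4,9}] across row 6, 9 lands solely at r6c8, so r6c8=9.
Step 8. [r8c8∈{1,4}] r8c8 is the only open cell in col 8 admitting 4 ⇒ r8c8=4.
Step 9. [r9c5∈{1,8}] 8 has one home in row 9: r9c5, so r9c5=8.
Step 10. [r9c2∈{1,3}] 1 has one home in row 9: r9c2 ⇒ r9c2=1.
Step 11. [r8c1∈{7}] r8c1 is down to just 7 ⇒ r8c1=7.
Step 12. [r6c3∈{5}] only 5 remains possible at r6c3 ⇒ r6c3=5.
Step 13. [r3c5∈{9}] r3c5's peers cover all but 9. So r3c5=9.
Step 14. [r7c3∈{9}] r7c3's peers cover all but 9 ⇒ r7c3=9.
Step 15. [r8c5∈{1}] r8c5 has the single candidate 1. So r8c5=1.
Step 16. [r7c1∈{6}] r7c1 has the single candidate 6 ⇒ r7c1=6.
Step 17. [r3c4∈{7}] r3c4's peers cover all but 7 ⇒ r3c4=7.
Step 18. [r2c4∈{2}] only 2 remains possible at r2c4, so r2c4=2.
Step 19. [r8c3∈{8}] r8c3's peers cover all but 8, so r8c3=8.
Step 20. [r1c9∈{9}] r1c9 is down to just 9 ⇒ r1c9=9.
Step 21. [r9c1∈{3}] r9c1 is down to just 3 ⇒ r9c1=3.
Step 22. [r3c8∈{6}] only 6 remains possible at r3c8, so r3c8=6.
Step 23. [r7c8∈{1}] r7c8 has the single candidate 1. So r7c8=1.
Step 24. [r4c2∈{3}] nothing but 3 survives at r4c2 ⇒ r4c2=3.
Step 25. [r4c6∈{5}] r4c6's peers cover all but 5 ⇒ r4c6=5.
Step 26. [r4c4∈{9}] only 9 remains possible at r4c4 ⇒ r4c4=9.
Step 27. [r2c5∈{5}] nothing but 5 survives at r2c5. So r2c5=5.
Step 28. [r8c9∈{5}] nothing but 5 survives at r8c9. So r8c9=5.
Step 29. [r5c9∈{4}] r5c9 is down to just 4 ⇒ r5c9=4.
Step 30. [r6c2∈{4}] only 4 remains possible at r6c2. So r6c2=4.
Step 31. [r4c8∈{7}] r4c8 has the single candidate 7 ⇒ r4c8=7.
Step 32. [r2c2∈{6}] nothing but 6 survives at r2c2. So r2c2=6.
Step 33. [r6c6∈{2}] r6c6 has the single candidate 2. So r6c6=2.
Step 34. [r8c2∈{2}] only 2 remains possible at r8c2. So r8c2=2.
Step 35. [r7c6∈{7}] only 7 remains possible at r7c6, so r7c6=7.

Answer: 4 7 2 3 6 1 5 8 9 / 9 6 1 2 5 8 4 3 7 / 5 8 3 7 9 4 2 6 1 / 1 3 6 9 4 5 8 7 2 / 2 9 7 8 3 6 1 5 4 / 8 4 5 1 7 2 6 9 3 / 6 5 9 4 2 7 3 1 8 / 7 2 8 6 1 3 9 4 5 / 3 1 4 5 8 9 7 2 6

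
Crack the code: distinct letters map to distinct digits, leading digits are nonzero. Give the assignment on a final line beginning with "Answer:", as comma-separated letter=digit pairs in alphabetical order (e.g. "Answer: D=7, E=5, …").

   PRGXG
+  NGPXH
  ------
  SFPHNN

Step 1. [col 1: G + H ≡ N (mod 10)] G=8 is one option consistent with column 1 (G + H ≡ N (mod 10), carry-in 0) — take it ⇒ G=8.
Step 2. [col 1: G + H ≡ N (mod 10)] column 1 (G + H ≡ N (mod 10), carry-in 0) doesn't pin N yet; pick N=5 and continue ⇒ N=5.
Step 3. [col 1: G + H ≡ N (mod 10)] column 1 reads G+H+carry(0)=N with G=8, N=5; with digits 5,8 already taken and all letters distinct, the only value for H is 7. So H=7.
Step 4. [col 2: X + X ≡ N (mod 10)] from column 2 (N=5, carry-in 1, digits 5,7,8 already taken and all letters distinct): X must equal 2. So X=2.
Step 5. [col 3: G + P ≡ H (mod 10)] column 3 reads G+P+carry(0)=H with G=8, H=7; with digits 2,5,7,8 already taken and all letters distinct, the only value for P is 9. So P=9.
Step 6. [col 4: R + G ≡ P (mod 10)] in column 4 we have R+G≡P with carry-in 1; given G=8, P=9 and digits 2,5,7,8,9 already taken and all letters distinct, that pins R to 0 ⇒ R=0.
Step 7. [col 5: P + N ≡ F (mod 10)] column 5 reads P+N+carry(0)=F with P=9, N=5; with digits 0,2,5,7,8,9 already taken and all letters distinct, the only value for F is 4 ⇒ F=4.
Step 8. [col 6: carry → S] column 6: given nothing yet, carry-in 1, and digits 0,2,4,5,7,8,9 already taken and all letters distinct, ·+·≡S (mod 10) forces S=1, so S=1.

Answer: F=4, G=8, H=7, N=5, P=9, R=0, S=1, X=2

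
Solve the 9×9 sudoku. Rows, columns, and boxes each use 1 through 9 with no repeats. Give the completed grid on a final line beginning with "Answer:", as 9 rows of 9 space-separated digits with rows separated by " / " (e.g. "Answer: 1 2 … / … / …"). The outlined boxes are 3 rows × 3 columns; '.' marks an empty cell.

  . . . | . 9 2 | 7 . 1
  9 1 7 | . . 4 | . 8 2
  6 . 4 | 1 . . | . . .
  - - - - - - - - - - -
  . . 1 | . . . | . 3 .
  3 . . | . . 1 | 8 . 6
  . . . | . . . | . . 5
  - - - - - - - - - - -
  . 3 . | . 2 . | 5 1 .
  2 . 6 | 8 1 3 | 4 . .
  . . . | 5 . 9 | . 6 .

Step 1. [r4c9∈{4,7,9}] r4c9 is the only open cell in col 9 admitting 4 ⇒ r4c9=4.
Step 2. [r9c3∈{8}] r9c3 is down to just 8 ⇒ r9c3=8.
Step 3. [r1c4∈{3,6}] 6 has one home in row 1: r1c4. So r1c4=6.
Step 4. [r8c2∈{5,7,9}] 5 has one home in row 8: r8c2, so r8c2=5.
Step 5. [r2c5∈{3,5}] 5 has one home in row 2: r2c5, so r2c5=5.
Step 6. [r3c2∈{2,8}] r3c2 is the only open cell in row 3 admitting 2 ⇒ r3c2=2.
Step 7. [r5c3∈{2,5,9}] r5c3 is the only open cell in row 5 admitting 5, so r5c3=5.
Step 8. [r6c3∈{2,9}] col 3 places 2 nowhere but r6c3. So r6c3=2.
Step 9. [r5c8∈{2,7,9}] in col 8, 2 fits only at r5c8. So r5c8=2.
Step 10. [r6c8∈{7,9}] in box 6, 7 fits only at r6c8, so r6c8=7.
Step 11. [r4c7∈{9}] r4c7 has the single candidate 9 ⇒ r4c7=9.
Step 12. [r3c7∈{3}] nothing but 3 survives at r3c7, so r3c7=3.
Step 13. [r6c5∈{3,4,6,8}] col 5 places 3 nowhere but r6c5 ⇒ r6c5=3.
Step 14. [r4c5∈{6,7,8}] in col 5, 6 fits only at r4c5, so r4c5=6.
Step 15. [r6c6∈{8}] nothing but 8 survives at r6c6 ⇒ r6c6=8.
Step 16. [r6c1∈{4}] r6c1's peers cover all but 4, so r6c1=4.
Step 17. [r7c1∈{7}] only 7 remains possible at r7c1, so r7c1=7.
Step 18. [r9c5∈{4,7}] 7 has one home in box 8: r9c5 ⇒ r9c5=7.
Step 19. [r8c8∈{9}] r8c8 is down to just 9 ⇒ r8c8=9.
Step 20. [r1c1∈{5,8}] col 1 places 5 nowhere but r1c1 ⇒ r1c1=5.
Step 21. [r6c4∈{9}] only 9 remains possible at r6c4. So r6c4=9.
Step 22. [r4c4∈{2,7}] row 4 places 2 nowhere but r4c4. So r4c4=2.
Step 23. [r5c4∈{4,7}] across col 4, 7 lands solely at r5c4 ⇒ r5c4=7.
Step 24. [r4c1∈{8}] only 8 remains possible at r4c1 ⇒ r4c1=8.
Step 25. [r5c2∈{9}] r5c2 is down to just 9, so r5c2=9.
Step 26. [r6c2∈{6}] r6c2 is down to just 6, so r6c2=6.
Step 27. [r3c9∈{9}] r3c9 has the single candidate 9, so r3c9=9.
Step 28. [r9c2∈{4}] r9c2 is down to just 4. So r9c2=4.
Step 29. [r7c3∈{9}] r7c3's peers cover all but 9 ⇒ r7c3=9.
Step 30. [r9c1∈{1}] nothing but 1 survives at r9c1, so r9c1=1.
Step 31. [r7c4∈{4}] r7c4 is down to just 4. So r7c4=4.
Step 32. [r1c2∈{8}] r1c2 is down to just 8 ⇒ r1c2=8.
Step 33. [r2c7∈{6}] r2c7's peers cover all but 6 ⇒ r2c7=6.
Step 34. [r6c7∈{1}] only 1 remains possible at r6c7. So r6c7=1.
Step 35. [r7c9∈{8}] r7c9 is down to just 8 ⇒ r7c9=8.
Step 36. [r3c6∈{7}] only 7 remains possible at r3c6 ⇒ r3c6=7.
Step 37. [r1c8∈{4}] nothing but 4 survives at r1c8 ⇒ r1c8=4.
Step 38. [r5c5∈{4}] r5c5 is down to just 4. So r5c5=4.
Step 39. [r3c5∈{8}] only 8 remains possible at r3c5, so r3c5=8.
Step 40. [r2c4∈{3}] only 3 remains possible at r2c4. So r2c4=3.
Step 41. [r4c6∈{5}] r4c6 is down to just 5 ⇒ r4c6=5.
Step 42. [r1c3∈{3}] r1c3's peers cover all but 3 ⇒ r1c3=3.
Step 43. [r7c6∈{6}] nothing but 6 survives at r7c6, so r7c6=6.
Step 44. [r9c7∈{2}] r9c7 has the single candidate 2, so r9c7=2.
Step 45. [r4c2∈{7}] r4c2's peers cover all but 7. So r4c2=7.
Step 46. [r8c9∈{7}] r8c9 is down to just 7 ⇒ r8c9=7.
Step 47. [r9c9∈{3}] nothing but 3 survives at r9c9 ⇒ r9c9=3.
Step 48. [r3c8∈{5}] r3c8 has the single candidate 5. So r3c8=5.

Answer: 5 8 3 6 9 2 7 4 1 / 9 1 7 3 5 4 6 8 2 / 6 2 4 1 8 7 3 5 9 / 8 7 1 2 6 5 9 3 4 / 3 9 5 7 4 1 8 2 6 / 4 6 2 9 3 8 1 7 5 / 7 3 9 4 2 6 5 1 8 / 2 5 6 8 1 3 4 9 7 / 1 4 8 5 7 9 2 6 3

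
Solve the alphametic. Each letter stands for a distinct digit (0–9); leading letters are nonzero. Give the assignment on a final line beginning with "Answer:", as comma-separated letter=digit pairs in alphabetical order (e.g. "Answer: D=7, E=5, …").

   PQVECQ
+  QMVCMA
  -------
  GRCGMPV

Step 1. [col 1: Q + A ≡ V (mod 10)] several values work for A in column 1 (Q + A ≡ V (mod 10), carry-in 0); try A=9. So A=9.
Step 2. [col 1: Q + A ≡ V (mod 10)] several values work for V in column 1 (Q + A ≡ V (mod 10), carry-in 0); try V=5, so V=5.
Step 3. [G] adding two 6-digit numbers gives at most 6+1 digits, and here it does — G is that final carry and must be 1, so G=1.
Step 4. [col 1: Q + A ≡ V (mod 10)] from column 1 (A=9, V=5, carry-in 0, digits 1,5,9 already taken and all letters distinct): Q must equal 6, so Q=6.
Step 5. [col 2: C + M ≡ P (mod 10)] no forcing yet in column 2 (carry-in 1); C=7 is free and consistent — try it ⇒ C=7.
Step 6. [col 2: C + M ≡ P (mod 10)] no forcing yet in column 2 (carry-in 1); M=0 is free and consistent — try it. So M=0.
Step 7. [col 2: C + M ≡ P (mod 10)] column 2 reads C+M+carry(1)=P with C=7, M=0; with digits 0,1,5,6,7,9 already taken and all letters distinct, the only value for P is 8. So P=8.
Step 8. [col 3: E + C ≡ M (mod 10)] column 3: given C=7, M=0, carry-in 0, and digits 0,1,5,6,7,8,9 already taken and all letters distinct, E+C≡M (mod 10) forces E=3. So E=3.
Step 9. [col 6: P + Q ≡ R (mod 10)] from column 6 (P=8, Q=6, carry-in 0, digits 0,1,3,5,6,7,8,9 already taken and all letters distinct): R must equal 4, so R=4.

Answer: A=9, C=7, E=3, G=1, M=0, P=8, Q=6, R=4, V=5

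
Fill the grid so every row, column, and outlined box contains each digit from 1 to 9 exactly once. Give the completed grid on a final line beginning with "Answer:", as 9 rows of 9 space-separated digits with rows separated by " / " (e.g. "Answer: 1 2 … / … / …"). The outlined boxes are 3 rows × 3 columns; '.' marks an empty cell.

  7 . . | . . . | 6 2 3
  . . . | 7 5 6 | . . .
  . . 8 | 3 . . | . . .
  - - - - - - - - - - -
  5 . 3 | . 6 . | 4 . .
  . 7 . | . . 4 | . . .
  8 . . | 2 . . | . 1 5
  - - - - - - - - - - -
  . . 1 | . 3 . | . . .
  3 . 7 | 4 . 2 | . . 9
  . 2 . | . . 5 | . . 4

Step 1. [r4c9∈{2,7,8}] in row 4, 2 fits only at r4c9. So r4c9=2.
Step 2. [r1c3∈{4,5,9}] col 3 places 5 nowhere but r1c3 ⇒ r1c3=5.
Step 3. [r3c5∈{1,2,4,9}] 2 has one home in col 5: r3c5, so r3c5=2.
Step 4. [r1c5∈{1,4,8,9}] 4 has one home in col 5: r1c5 ⇒ r1c5=4.
Step 5. [r5c4∈{1,5,8,9}] row 5 places 5 nowhere but r5c4 ⇒ r5c4=5.
Step 6. [r6c6∈{3,7,9}] 3 has one home in col 6: r6c6, so r6c6=3.
Step 7. [r2c2∈{1,3,4,9}] 3 has one home in row 2: r2c2. So r2c2=3.
Step 8. [r7c7∈{2,5,7,8}] across row 7, 2 lands solely at r7c7 ⇒ r7c7=2.
Step 9. [r6c3∈{4,6,9}] r6c5 and r6c7 in row 6 both hold exactly {7,9}; those values are spoken for, so r6c3≠9.
Step 10. [r7c2∈{4,5,6,8,9}] the pair r1c2,r4c2 in col 2 locks {1,9} between them. So r7c2≠9.
Step 11. [r9c8∈{3,6,7,8}] r9c1 and r9c3 in row 9 both hold exactly {6,9}; those values are spoken for. So r9c8≠6.
Step 12. [r8c2∈{5,6,8}] box 7 has a naked pair {6,9} at r9c1 and r9c3. So r8c2≠6.
Step 13. [r8c8∈{5,6,8}] 6 has one home in row 8: r8c8, so r8c8=6.
Step 14. [r5c9∈{6,8}] in col 9, 6 fits only at r5c9. So r5c9=6.
Step 15. [r3c2∈{1,4,6,9}] r1c2 and r4c2 in col 2 both hold exactly {1,9}; those values are spoken for. So r3c2≠9.
Step 16. [r6c2∈{4,6,9}] the pair r6c5,r6c7 in row 6 locks {7,9} between them. So r6c2≠9.
Step 17. [r9c4∈{1,6,8,9}] the pair r9c1,r9c3 in row 9 locks {6,9} between them ⇒ r9c4≠6.
Step 18. [r7c4∈{6,8,9}] across col 4, 6 lands solely at r7c4, so r7c4=6.
Step 19. [r3c2∈{1,4,6}] col 2 has a naked pair {1,9} at r1c2 and r4c2 ⇒ r3c2≠1.
Step 20. [r3c7∈{1,5,7,9}] the only places for 1 in box 9 are along col 7. So r3c7≠1.
Step 21. [r9c5∈{1,7,8,9}] row 9 has a naked pair {6,9} at r9c1 and r9c3 ⇒ r9c5≠9.
Step 22. [r9c4∈{1,8,9}] row 9 has a naked pair {6,9} at r9c1 and r9c3. So r9c4≠9.
Step 23. [r7c6∈{7,8,9}] r7c6 is the only open cell in box 8 admitting 9. So r7c6=9.
Step 24. [r3c6∈{1}] nothing but 1 survives at r3c6 ⇒ r3c6=1.
Step 25. [r9c5∈{1,7,8}] across box 8, 7 lands solely at r9c5, so r9c5=7.
Step 26. [r1c2∈{1,9}] row 1 places 1 nowhere but r1c2, so r1c2=1.
Step 27. [r4c2∈{9}] nothing but 9 survives at r4c2. So r4c2=9.
Step 28. [r3c9∈{7}] only 7 remains possible at r3c9. So r3c9=7.
Step 29. [r7c9∈{8}] r7c9's peers cover all but 8 ⇒ r7c9=8.
Step 30. [r9c4∈{1,8}] 8 has one home in row 9: r9c4. So r9c4=8.
Step 31. [r5c5∈{1,8,9}] 8 has one home in col 5: r5c5. So r5c5=8.
Step 32. [r7c1∈{4}] r7c1 has the single candidate 4, so r7c1=4.
Step 33. [r9c7∈{1,3}] in row 9, 1 fits only at r9c7, so r9c7=1.
Step 34. [r8c7∈{5}] r8c7 is down to just 5, so r8c7=5.
Step 35. [r3c7∈{9}] nothing but 9 survives at r3c7, so r3c7=9.
Step 36. [r4c8∈{7,8}] r4c8 is the only open cell in row 4 admitting 8 ⇒ r4c8=8.
Step 37. [r2c8∈{4}] r2c8 has the single candidate 4, so r2c8=4.
Step 38. [r3c1∈{6}] r3c1 is down to just 6 ⇒ r3c1=6.
Step 39. [r5c3∈{2}] r5c3 has the single candidate 2, so r5c3=2.
Step 40. [r6c3∈{4,6}] across col 3, 4 lands solely at r6c3. So r6c3=4.
Step 41. [r2c3∈{9}] nothing but 9 survives at r2c3. So r2c3=9.
Step 42. [r5c8∈{3,9}] across row 5, 9 lands solely at r5c8, so r5c8=9.
Step 43. [r2c9∈{1}] r2c9 is down to just 1, so r2c9=1.
Step 44. [r6c5∈{9}] only 9 remains possible at r6c5. So r6c5=9.
Step 45. [r6c2∈{6}] r6c2 is down to just 6, so r6c2=6.
Step 46. [r2c7∈{8}] only 8 remains possible at r2c7, so r2c7=8.
Step 47. [r8c2∈{8}] r8c2's peers cover all but 8 ⇒ r8c2=8.
Step 48. [r9c3∈{6}] only 6 remains possible at r9c3. So r9c3=6.
Step 49. [r9c1∈{9}] r9c1 is down to just 9, so r9c1=9.
Step 50. [r3c2∈{4}] nothing but 4 survives at r3c2 ⇒ r3c2=4.
Step 51. [r6c7∈{7}] r6c7 has the single candidate 7, so r6c7=7.
Step 52. [r2c1∈{2}] nothing but 2 survives at r2c1. So r2c1=2.
Step 53. [r5c7∈{3}] nothing but 3 survives at r5c7. So r5c7=3.
Step 54. [r4c4∈{1}] r4c4's peers cover all but 1, so r4c4=1.
Step 55. [r7c8∈{7}] only 7 remains possible at r7c8, so r7c8=7.
Step 56. [r1c6∈{8}] nothing but 8 survives at r1c6 ⇒ r1c6=8.
Step 57. [r5c1∈{1}] nothing but 1 survives at r5c1. So r5c1=1.
Step 58. [r9c8∈{3}] r9c8 is down to just 3 ⇒ r9c8=3.
Step 59. [r1c4∈{9}] r1c4 is down to just 9, so r1c4=9.
Step 60. [r7c2∈{5}] nothing but 5 survives at r7c2 ⇒ r7c2=5.
Step 61. [r4c6∈{7}] r4c6 has the single candidate 7, so r4c6=7.
Step 62. [r3c8∈{5}] only 5 remains possible at r3c8. So r3c8=5.
Step 63. [r8c5∈{1}] r8c5 has the single candidate 1. So r8c5=1.

Answer: 7 1 5 9 4 8 6 2 3 / 2 3 9 7 5 6 8 4 1 / 6 4 8 3 2 1 9 5 7 / 5 9 3 1 6 7 4 8 2 / 1 7 2 5 8 4 3 9 6 / 8 6 4 2 9 3 7 1 5 / 4 5 1 6 3 9 2 7 8 / 3 8 7 4 1 2 5 6 9 / 9 2 6 8 7 5 1 3 4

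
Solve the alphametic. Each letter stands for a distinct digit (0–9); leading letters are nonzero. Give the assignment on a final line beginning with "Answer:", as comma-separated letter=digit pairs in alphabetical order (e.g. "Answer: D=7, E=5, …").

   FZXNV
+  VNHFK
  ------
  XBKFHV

Step 1. [col 1: V + K ≡ V (mod 10)] in column 1 we have V+K≡V with carry-in 0; given nothing yet and all letters distinct, none taken yet, that pins K to 0. So K=0.
Step 2. [X] adding two 5-digit numbers gives at most 5+1 digits, and here it does — X is that final carry and must be 1 ⇒ X=1.
Step 3. [col 1: V + K ≡ V (mod 10)] several values work for V in column 1 (V + K ≡ V (mod 10), carry-in 0); try V=6, so V=6.
Step 4. [col 2: N + F ≡ H (mod 10)] several values work for F in column 2 (N + F ≡ H (mod 10), carry-in 0); try F=7, so F=7.
Step 5. [col 2: N + F ≡ H (mod 10)] several values work for H in column 2 (N + F ≡ H (mod 10), carry-in 0); try H=5 ⇒ H=5.
Step 6. [col 2: N + F ≡ H (mod 10)] in column 2 we have N+F≡H with carry-in 0; given F=7, H=5 and digits 0,1,5,6,7 already taken and all letters distinct, that pins N to 8, so N=8.
Step 7. [col 4: Z + N ≡ K (mod 10)] from column 4 (N=8, K=0, carry-in 0, digits 0,1,5,6,7,8 already taken and all letters distinct): Z must equal 2. So Z=2.
Step 8. [col 5: F + V ≡ B (mod 10)] in column 5 we have F+V≡B with carry-in 1; given F=7, V=6 and digits 0,1,2,5,6,7,8 already taken and all letters distinct, that pins B to 4. So B=4.

Answer: B=4, F=7, H=5, K=0, N=8, V=6, X=1, Z=2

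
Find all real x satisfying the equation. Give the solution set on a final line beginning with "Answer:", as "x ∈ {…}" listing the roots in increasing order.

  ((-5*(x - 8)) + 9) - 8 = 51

Step 1. [((-5*(x - 8)) + 9) - 8 = 51] add 8: x sits inside (… - 8), so sub: (-5*(x - 8)) + 9 = 59.
Step 2. [(-5*(x - 8)) + 9 = 59] the outer +9 inverts by subtracting 9, so sub: -5*(x - 8) = 50.
Step 3. [-5*(x - 8) = 50] leading coefficient -5: divide by -5, so div: x - 8 = -10.
Step 4. [x - 8 = -10] -8 is outermost — add 8 both sides ⇒ sub: x = -2.

Answer: x ∈ {-2}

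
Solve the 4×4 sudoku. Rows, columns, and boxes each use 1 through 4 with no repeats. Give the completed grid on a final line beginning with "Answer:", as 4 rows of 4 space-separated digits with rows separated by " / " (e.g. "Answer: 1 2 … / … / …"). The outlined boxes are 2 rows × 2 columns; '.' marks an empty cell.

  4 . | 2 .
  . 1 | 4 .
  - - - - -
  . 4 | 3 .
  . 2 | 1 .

Step 1. [r1c2∈{3}] only 3 remains possible at r1c2. So r1c2=3.
Step 2. [r4c1∈{3}] nothing but 3 survives at r4c1. So r4c1=3.
Step 3. [r2c4∈{3}] nothing but 3 survives at r2c4, so r2c4=3.
Step 4. [r1c4∈{1}] r1c4's peers cover all but 1, so r1c4=1.
Step 5. [r3c1∈{1}] r3c1's peers cover all but 1, so r3c1=1.
Step 6. [r3c4∈{2}] r3c4's peers cover all but 2, so r3c4=2.
Step 7. [r2c1∈{2}] only 2 remains possible at r2c1, so r2c1=2.
Step 8. [r4c4∈{4}] r4c4 has the single candidate 4 ⇒ r4c4=4.

Answer: 4 3 2 1 / 2 1 4 3 / 1 4 3 2 / 3 2 1 4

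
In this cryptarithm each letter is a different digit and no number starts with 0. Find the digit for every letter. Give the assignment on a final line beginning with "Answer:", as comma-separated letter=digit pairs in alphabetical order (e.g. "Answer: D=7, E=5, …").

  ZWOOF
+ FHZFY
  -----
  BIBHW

Step 1. [col 1: F + Y ≡ W (mod 10)] W=2 is one option consistent with column 1 (F + Y ≡ W (mod 10), carry-in 0) — take it ⇒ W=2.
Step 2. [col 1: F + Y ≡ W (mod 10)] no forcing yet in column 1 (carry-in 0); F=3 is free and consistent — try it ⇒ F=3.
Step 3. [col 1: F + Y ≡ W (mod 10)] column 1: given F=3, W=2, carry-in 0, and digits 2,3 already taken and all letters distinct, F+Y≡W (mod 10) forces Y=9, so Y=9.
Step 4. [col 2: O + F ≡ H (mod 10)] several values work for H in column 2 (O + F ≡ H (mod 10), carry-in 1); try H=8, so H=8.
Step 5. [col 2: O + F ≡ H (mod 10)] column 2: given F=3, H=8, carry-in 1, and digits 2,3,8,9 already taken and all letters distinct, O+F≡H (mod 10) forces O=4 ⇒ O=4.
Step 6. [col 3: O + Z ≡ B (mod 10)] column 3 (O + Z ≡ B (mod 10), carry-in 0) doesn't pin Z yet; pick Z=1 and continue. So Z=1.
Step 7. [col 3: O + Z ≡ B (mod 10)] from column 3 (O=4, Z=1, carry-in 0, digits 1,2,3,4,8,9 already taken and all letters distinct): B must equal 5 ⇒ B=5.
Step 8. [col 4: W + H ≡ I (mod 10)] from column 4 (W=2, H=8, carry-in 0, digits 1,2,3,4,5,8,9 already taken and all letters distinct): I must equal 0, so I=0.

Answer: B=5, F=3, H=8, I=0, O=4, W=2, Y=9, Z=1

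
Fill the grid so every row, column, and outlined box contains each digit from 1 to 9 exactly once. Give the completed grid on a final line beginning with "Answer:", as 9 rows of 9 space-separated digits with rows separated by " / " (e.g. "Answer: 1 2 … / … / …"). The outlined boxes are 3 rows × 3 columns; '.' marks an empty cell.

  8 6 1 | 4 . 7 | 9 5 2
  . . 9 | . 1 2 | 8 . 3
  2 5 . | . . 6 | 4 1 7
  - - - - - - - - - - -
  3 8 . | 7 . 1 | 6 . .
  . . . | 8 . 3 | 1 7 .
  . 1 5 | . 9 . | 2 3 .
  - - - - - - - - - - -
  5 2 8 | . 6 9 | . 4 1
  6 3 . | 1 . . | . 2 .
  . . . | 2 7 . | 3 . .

Step 1. [r8c9∈{5,8,9}] r8c9 is the only open cell in row 8 admitting 9 ⇒ r8c9=9.
Step 2. [r6c6∈{4}] r6c6 has the single candidate 4, so r6c6=4.
Step 3. [r9c3∈{4}] only 4 remains possible at r9c3. So r9c3=4.
Step 4. [r8c7∈{5,7}] 5 has one home in col 7: r8c7 ⇒ r8c7=5.
Step 5. [r9c8∈{6,8}] across col 8, 8 lands solely at r9c8. So r9c8=8.
Step 6. [r2c2∈{4,7}] r2c2 is the only open cell in col 2 admitting 7, so r2c2=7.
Step 7. [r5c2∈{4,9}] col 2 places 4 nowhere but r5c2, so r5c2=4.
Step 8. [r4c3∈{2}] r4c3 has the single candidate 2, so r4c3=2.
Step 9. [r4c5∈{5}] only 5 remains possible at r4c5, so r4c5=5.
Step 10. [r3c5∈{3,8}] r3c5 is the only open cell in row 3 admitting 8 ⇒ r3c5=8.
Step 11. [r9c1∈{1,9}] in row 9, 1 fits only at r9c1, so r9c1=1.
Step 12. [r1c5∈{3}] nothing but 3 survives at r1c5. So r1c5=3.
Step 13. [r3c4∈{9}] r3c4 has the single candidate 9, so r3c4=9.
Step 14. [r6c1∈{7}] nothing but 7 survives at r6c1. So r6c1=7.
Step 15. [r5c1∈{9}] r5c1's peers cover all but 9. So r5c1=9.
Step 16. [r9c6∈{5}] only 5 remains possible at r9c6. So r9c6=5.
Step 17. [r9c9∈{6}] r9c9 has the single candidate 6, so r9c9=6.
Step 18. [r8c3∈{7}] r8c3 has the single candidate 7, so r8c3=7.
Step 19. [r3c3∈{3}] only 3 remains possible at r3c3. So r3c3=3.
Step 20. [r4c8∈{9}] nothing but 9 survives at r4c8 ⇒ r4c8=9.
Step 21. [r4c9∈{4}] r4c9 is down to just 4. So r4c9=4.
Step 22. [r5c9∈{5}] r5c9 is down to just 5 ⇒ r5c9=5.
Step 23. [r8c5∈{4}] nothing but 4 survives at r8c5, so r8c5=4.
Step 24. [r2c4∈{5}] only 5 remains possible at r2c4. So r2c4=5.
Step 25. [r7c7∈{7}] nothing but 7 survives at r7c7 ⇒ r7c7=7.
Step 26. [r6c9∈{8}] r6c9 has the single candidate 8. So r6c9=8.
Step 27. [r2c8∈{6}] r2c8's peers cover all but 6 ⇒ r2c8=6.
Step 28. [r7c4∈{3}] r7c4's peers cover all but 3 ⇒ r7c4=3.
Step 29. [r5c3∈{6}] only 6 remains possible at r5c3, so r5c3=6.
Step 30. [r2c1∈{4}] r2c1 has the single candidate 4, so r2c1=4.
Step 31. [r6c4∈{6}] r6c4's peers cover all but 6 ⇒ r6c4=6.
Step 32. [r9c2∈{9}] nothing but 9 survives at r9c2. So r9c2=9.
Step 33. [r5c5∈{2}] r5c5 has the single candidate 2 ⇒ r5c5=2.
Step 34. [r8c6∈{8}] r8c6 is down to just 8, so r8c6=8.

Answer: 8 6 1 4 3 7 9 5 2 / 4 7 9 5 1 2 8 6 3 / 2 5 3 9 8 6 4 1 7 / 3 8 2 7 5 1 6 9 4 / 9 4 6 8 2 3 1 7 5 / 7 1 5 6 9 4 2 3 8 / 5 2 8 3 6 9 7 4 1 / 6 3 7 1 4 8 5 2 9 / 1 9 4 2 7 5 3 8 6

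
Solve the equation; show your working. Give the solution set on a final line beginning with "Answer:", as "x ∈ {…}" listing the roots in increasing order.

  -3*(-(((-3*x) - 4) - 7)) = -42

Step 1. [-3*(-(((-3*x) - 4) - 7)) = -42] leading coefficient -3: divide by -3 ⇒ div: -(((-3*x) - 4) - 7) = 14.
Step 2. [-(((-3*x) - 4) - 7) = 14] flip signs both sides ⇒ neg: ((-3*x) - 4) - 7 = -14.
Step 3. [((-3*x) - 4) - 7 = -14] the outer -7 inverts by adding 7 ⇒ sub: (-3*x) - 4 = -7.
Step 4. [(-3*x) - 4 = -7] add 4: x sits inside (… - 4). So sub: -3*x = -3.
Step 5. [-3*x = -3] LHS = -3·(…); ÷-3 both sides ⇒ div: x = 1.

Answer: x ∈ {1}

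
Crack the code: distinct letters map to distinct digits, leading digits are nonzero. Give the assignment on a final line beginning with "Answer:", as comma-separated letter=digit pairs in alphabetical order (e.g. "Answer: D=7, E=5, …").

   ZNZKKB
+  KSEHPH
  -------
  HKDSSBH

Step 1. [col 1: B + H ≡ H (mod 10)] column 1: given nothing yet, carry-in 0, and all letters distinct, none taken yet, B+H≡H (mod 10) forces B=0, so B=0.
Step 2. [col 1: B + H ≡ H (mod 10)] H=1 is one option consistent with column 1 (B + H ≡ H (mod 10), carry-in 0) — take it ⇒ H=1.
Step 3. [col 2: K + P ≡ B (mod 10)] several values work for K in column 2 (K + P ≡ B (mod 10), carry-in 0); try K=3, so K=3.
Step 4. [col 2: K + P ≡ B (mod 10)] column 2: given K=3, B=0, carry-in 0, and digits 0,1,3 already taken and all letters distinct, K+P≡B (mod 10) forces P=7. So P=7.
Step 5. [col 3: K + H ≡ S (mod 10)] column 3 reads K+H+carry(1)=S with K=3, H=1; with digits 0,1,3,7 already taken and all letters distinct, the only value for S is 5, so S=5.
Step 6. [col 4: Z + E ≡ S (mod 10)] column 4 (Z + E ≡ S (mod 10), carry-in 0) doesn't pin Z yet; pick Z=9 and continue, so Z=9.
Step 7. [col 4: Z + E ≡ S (mod 10)] column 4 reads Z+E+carry(0)=S with Z=9, S=5; with digits 0,1,3,5,7,9 already taken and all letters distinct, the only value for E is 6. So E=6.
Step 8. [col 5: N + S ≡ D (mod 10)] no forcing yet in column 5 (carry-in 1); N=8 is free and consistent — try it ⇒ N=8.
Step 9. [col 5: N + S ≡ D (mod 10)] in column 5 we have N+S≡D with carry-in 1; given N=8, S=5 and digits 0,1,3,5,6,7,8,9 already taken and all letters distinct, that pins D to 4, so D=4.

Answer: B=0, D=4, E=6, H=1, K=3, N=8, P=7, S=5, Z=9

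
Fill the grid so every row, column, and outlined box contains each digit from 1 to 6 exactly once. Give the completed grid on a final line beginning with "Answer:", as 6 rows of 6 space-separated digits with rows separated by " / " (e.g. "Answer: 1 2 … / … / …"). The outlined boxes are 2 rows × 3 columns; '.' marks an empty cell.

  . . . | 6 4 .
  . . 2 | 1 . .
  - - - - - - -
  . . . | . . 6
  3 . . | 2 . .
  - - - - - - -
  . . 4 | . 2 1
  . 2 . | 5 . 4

Step 1. [r4c6∈{5}] r4c6 has the single candidate 5, so r4c6=5.
Step 2. [r4c2∈{1,4,6}] 4 has one home in row 4: r4c2 ⇒ r4c2=4.
Step 3. [r5c4∈{3}] r5c4 has the single candidate 3 ⇒ r5c4=3.
Step 4. [r6c3∈{1,3,6}] 3 has one home in row 6: r6c3, so r6c3=3.
Step 5. [r2c6∈{3}] only 3 remains possible at r2c6. So r2c6=3.
Step 6. [r6c1∈{1,6}] 1 has one home in row 6: r6c1, so r6c1=1.
Step 7. [r1c1∈{5}] only 5 remains possible at r1c1 ⇒ r1c1=5.
Step 8. [r1c3∈{1}] r1c3's peers cover all but 1 ⇒ r1c3=1.
Step 9. [r5c1∈{6}] nothing but 6 survives at r5c1. So r5c1=6.
Step 10. [r3c2∈{1,5}] across col 2, 1 lands solely at r3c2 ⇒ r3c2=1.
Step 11. [r6c5∈{6}] r6c5's peers cover all but 6. So r6c5=6.
Step 12. [r5c2∈{5}] r5c2's peers cover all but 5 ⇒ r5c2=5.
Step 13. [r2c5∈{5}] nothing but 5 survives at r2c5. So r2c5=5.
Step 14. [r3c1∈{2}] r3c1 has the single candidate 2. So r3c1=2.
Step 15. [r1c6∈{2}] only 2 remains possible at r1c6. So r1c6=2.
Step 16. [r3c3∈{5}] only 5 remains possible at r3c3, so r3c3=5.
Step 17. [r2c1∈{4}] r2c1's peers cover all but 4 ⇒ r2c1=4.
Step 18. [r1c2∈{3}] r1c2's peers cover all but 3, so r1c2=3.
Step 19. [r2c2∈{6}] only 6 remains possible at r2c2, so r2c2=6.
Step 20. [r3c5∈{3}] r3c5 is down to just 3, so r3c5=3.
Step 21. [r3c4∈{4}] r3c4 is down to just 4, so r3c4=4.
Step 22. [r4c3∈{6}] nothing but 6 survives at r4c3, so r4c3=6.
Step 23. [r4c5∈{1}] only 1 remains possible at r4c5. So r4c5=1.

Answer: 5 3 1 6 4 2 / 4 6 2 1 5 3 / 2 1 5 4 3 6 / 3 4 6 2 1 5 / 6 5 4 3 2 1 / 1 2 3 5 6 4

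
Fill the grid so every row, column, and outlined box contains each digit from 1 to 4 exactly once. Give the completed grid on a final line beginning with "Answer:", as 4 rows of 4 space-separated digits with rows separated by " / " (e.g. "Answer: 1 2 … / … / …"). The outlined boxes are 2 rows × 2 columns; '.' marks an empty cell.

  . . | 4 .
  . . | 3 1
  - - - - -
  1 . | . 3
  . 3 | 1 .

Step 1. [r1c4∈{2}] r1c4 has the single candidate 2, so r1c4=2.
Step 2. [r4c1∈{2,4}] r4c1 is the only open cell in row 4 admitting 2 ⇒ r4c1=2.
Step 3. [r2c2∈{2,4}] across row 2, 2 lands solely at r2c2. So r2c2=2.
Step 4. [r2c1∈{4}] nothing but 4 survives at r2c1 ⇒ r2c1=4.
Step 5. [r4c4∈{4}] r4c4 has the single candidate 4, so r4c4=4.
Step 6. [r3c3∈{2}] r3c3 has the single candidate 2, so r3c3=2.
Step 7. [r1c2∈{1}] nothing but 1 survives at r1c2, so r1c2=1.
Step 8. [r3c2∈{4}] r3c2's peers cover all but 4, so r3c2=4.
Step 9. [r1c1∈{3}] r1c1 has the single candidate 3 ⇒ r1c1=3.

Answer: 3 1 4 2 / 4 2 3 1 / 1 4 2 3 / 2 3 1 4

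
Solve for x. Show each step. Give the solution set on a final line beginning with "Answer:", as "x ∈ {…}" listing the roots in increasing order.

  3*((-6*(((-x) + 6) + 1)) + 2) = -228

Step 1. [3*((-6*(((-x) + 6) + 1)) + 2) = -228] divide by the outer 3 ⇒ div: (-6*(((-x) + 6) + 1)) + 2 = -76.
Step 2. [(-6*(((-x) + 6) + 1)) + 2 = -76] +2 is outermost — subtract 2 both sides ⇒ sub: -6*(((-x) + 6) + 1) = -78.
Step 3. [-6*(((-x) + 6) + 1) = -78] divide by the outer -6. So div: ((-x) + 6) + 1 = 13.
Step 4. [((-x) + 6) + 1 = 13] the outer +1 inverts by subtracting 1. So sub: (-x) + 6 = 12.
Step 5. [(-x) + 6 = 12] subtract 6: x sits inside (… + 6). So sub: -x = 6.
Step 6. [-x = 6] LHS negated; negate both sides ⇒ neg: x = -6.

Answer: x ∈ {-6}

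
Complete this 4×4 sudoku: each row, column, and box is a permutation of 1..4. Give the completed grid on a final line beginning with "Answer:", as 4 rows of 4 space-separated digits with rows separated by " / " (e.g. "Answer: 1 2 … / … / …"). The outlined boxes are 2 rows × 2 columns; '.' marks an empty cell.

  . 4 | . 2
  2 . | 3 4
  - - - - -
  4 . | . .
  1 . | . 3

Step 1. [r4c2∈{2}] nothing but 2 survives at r4c2 ⇒ r4c2=2.
Step 2. [r3c4∈{1}] r3c4 has the single candidate 1. So r3c4=1.
Step 3. [r3c2∈{3}] r3c2 has the single candidate 3 ⇒ r3c2=3.
Step 4. [r1c1∈{3}] only 3 remains possible at r1c1. So r1c1=3.
Step 5. [r2c2∈{1}] nothing but 1 survives at r2c2 ⇒ r2c2=1.
Step 6. [r1c3∈{1}] r1c3 is down to just 1. So r1c3=1.
Step 7. [r4c3∈{4}] only 4 remains possible at r4c3 ⇒ r4c3=4.
Step 8. [r3c3∈{2}] nothing but 2 survives at r3c3. So r3c3=2.

Answer: 3 4 1 2 / 2 1 3 4 / 4 3 2 1 / 1 2 4 3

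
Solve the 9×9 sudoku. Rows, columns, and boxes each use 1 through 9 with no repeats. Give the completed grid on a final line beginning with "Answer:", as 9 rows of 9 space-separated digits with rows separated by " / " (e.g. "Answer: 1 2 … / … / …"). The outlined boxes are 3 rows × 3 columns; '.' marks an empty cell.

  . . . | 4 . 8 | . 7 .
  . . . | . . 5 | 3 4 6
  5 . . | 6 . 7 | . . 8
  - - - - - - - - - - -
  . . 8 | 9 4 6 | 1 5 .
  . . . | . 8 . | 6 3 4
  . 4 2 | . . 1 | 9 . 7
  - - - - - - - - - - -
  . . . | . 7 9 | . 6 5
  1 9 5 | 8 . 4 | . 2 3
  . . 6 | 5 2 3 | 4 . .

Step 1. [r3c3∈{1,3,4,9}] r3c3 is the only open cell in row 3 admitting 4, so r3c3=4.
Step 2. [r2c4∈{1,2}] in box 2, 2 fits only at r2c4. So r2c4=2.
Step 3. [r1c2∈{1,2,3,6}] col 2 places 6 nowhere but r1c2, so r1c2=6.
Step 4. [r3c7∈{2}] nothing but 2 survives at r3c7 ⇒ r3c7=2.
Step 5. [r7c7∈{8}] r7c7 is down to just 8. So r7c7=8.
Step 6. [r5c4∈{7}] nothing but 7 survives at r5c4 ⇒ r5c4=7.
Step 7. [r2c3∈{1,7,9}] in col 3, 7 fits only at r2c3. So r2c3=7.
Step 8. [r1c1∈{2,3,9}] 2 has one home in row 1: r1c1. So r1c1=2.
Step 9. [r7c3∈{3}] only 3 remains possible at r7c3. So r7c3=3.
Step 10. [r1c5∈{1,3,9}] in row 1, 3 fits only at r1c5 ⇒ r1c5=3.
Step 11. [r5c1∈{9}] only 9 remains possible at r5c1 ⇒ r5c1=9.
Step 12. [r2c1∈{8}] r2c1 has the single candidate 8, so r2c1=8.
Step 13. [r2c2∈{1}] nothing but 1 survives at r2c2. So r2c2=1.
Step 14. [r1c9∈{1,9}] in row 1, 1 fits only at r1c9. So r1c9=1.
Step 15. [r9c1∈{7}] r9c1 is down to just 7. So r9c1=7.
Step 16. [r3c8∈{9}] nothing but 9 survives at r3c8, so r3c8=9.
Step 17. [r4c1∈{3}] r4c1 is down to just 3. So r4c1=3.
Step 18. [r5c2∈{5}] nothing but 5 survives at r5c2, so r5c2=5.
Step 19. [r9c8∈{1}] r9c8's peers cover all but 1 ⇒ r9c8=1.
Step 20. [r9c2∈{8}] r9c2's peers cover all but 8, so r9c2=8.
Step 21. [r7c4∈{1}] r7c4's peers cover all but 1, so r7c4=1.
Step 22. [r9c9∈{9}] r9c9 is down to just 9 ⇒ r9c9=9.
Step 23. [r5c3∈{1}] r5c3 is down to just 1 ⇒ r5c3=1.
Step 24. [r6c1∈{6}] only 6 remains possible at r6c1. So r6c1=6.
Step 25. [r4c9∈{2}] r4c9 has the single candidate 2 ⇒ r4c9=2.
Step 26. [r6c4∈{3}] r6c4 has the single candidate 3 ⇒ r6c4=3.
Step 27. [r7c2∈{2}] r7c2 has the single candidate 2 ⇒ r7c2=2.
Step 28. [r1c7∈{5}] r1c7's peers cover all but 5, so r1c7=5.
Step 29. [r5c6∈{2}] nothing but 2 survives at r5c6. So r5c6=2.
Step 30. [r8c5∈{6}] only 6 remains possible at r8c5. So r8c5=6.
Step 31. [r4c2∈{7}] r4c2's peers cover all but 7. So r4c2=7.
Step 32. [r1c3∈{9}] only 9 remains possible at r1c3, so r1c3=9.
Step 33. [r3c5∈{1}] r3c5's peers cover all but 1. So r3c5=1.
Step 34. [r2c5∈{9}] nothing but 9 survives at r2c5. So r2c5=9.
Step 35. [r8c7∈{7}] r8c7 has the single candidate 7 ⇒ r8c7=7.
Step 36. [r7c1∈{4}] only 4 remains possible at r7c1. So r7c1=4.
Step 37. [r6c5∈{5}] only 5 remains possible at r6c5 ⇒ r6c5=5.
Step 38. [r6c8∈{8}] r6c8's peers cover all but 8, so r6c8=8.
Step 39. [r3c2∈{3}] r3c2's peers cover all but 3. So r3c2=3.

Answer: 2 6 9 4 3 8 5 7 1 / 8 1 7 2 9 5 3 4 6 / 5 3 4 6 1 7 2 9 8 / 3 7 8 9 4 6 1 5 2 / 9 5 1 7 8 2 6 3 4 / 6 4 2 3 5 1 9 8 7 / 4 2 3 1 7 9 8 6 5 / 1 9 5 8 6 4 7 2 3 / 7 8 6 5 2 3 4 1 9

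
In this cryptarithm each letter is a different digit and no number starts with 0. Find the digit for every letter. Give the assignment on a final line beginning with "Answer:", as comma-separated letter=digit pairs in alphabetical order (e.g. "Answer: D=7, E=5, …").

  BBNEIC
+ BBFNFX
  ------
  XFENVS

Step 1. [col 1: C + X ≡ S (mod 10)] column 1 (C + X ≡ S (mod 10), carry-in 0) doesn't pin C yet; pick C=4 and continue. So C=4.
Step 2. [col 1: C + X ≡ S (mod 10)] X=2 is one option consistent with column 1 (C + X ≡ S (mod 10), carry-in 0) — take it. So X=2.
Step 3. [col 1: C + X ≡ S (mod 10)] from column 1 (C=4, X=2, carry-in 0, digits 2,4 already taken and all letters distinct): S must equal 6. So S=6.
Step 4. [col 2: I + F ≡ V (mod 10)] no forcing yet in column 2 (carry-in 0); V=8 is free and consistent — try it ⇒ V=8.
Step 5. [col 2: I + F ≡ V (mod 10)] several values work for I in column 2 (I + F ≡ V (mod 10), carry-in 0); try I=5. So I=5.
Step 6. [col 2: I + F ≡ V (mod 10)] in column 2 we have I+F≡V with carry-in 0; given I=5, V=8 and digits 2,4,5,6,8 already taken and all letters distinct, that pins F to 3 ⇒ F=3.
Step 7. [col 3: E + N ≡ N (mod 10)] from column 3 (nothing yet, carry-in 0, digits 2,3,4,5,6,8 already taken and all letters distinct): E must equal 0 ⇒ E=0.
Step 8. [col 3: E + N ≡ N (mod 10)] N=7 is one option consistent with column 3 (E + N ≡ N (mod 10), carry-in 0) — take it ⇒ N=7.
Step 9. [col 5: B + B ≡ F (mod 10)] column 5 reads B+B+carry(1)=F with F=3; with digits 0,2,3,4,5,6,7,8 already taken and all letters distinct, the only value for B is 1 ⇒ B=1.

Answer: B=1, C=4, E=0, F=3, I=5, N=7, S=6, V=8, X=2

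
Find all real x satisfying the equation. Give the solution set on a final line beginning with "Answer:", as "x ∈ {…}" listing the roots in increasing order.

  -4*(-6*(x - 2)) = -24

Step 1. [-4*(-6*(x - 2)) = -24] leading coefficient -4: divide by -4. So div: -6*(x - 2) = 6.
Step 2. [-6*(x - 2) = 6] leading coefficient -6: divide by -6, so div: x - 2 = -1.
Step 3. [x - 2 = -1] the outer -2 inverts by adding 2. So sub: x = 1.

Answer: x ∈ {1}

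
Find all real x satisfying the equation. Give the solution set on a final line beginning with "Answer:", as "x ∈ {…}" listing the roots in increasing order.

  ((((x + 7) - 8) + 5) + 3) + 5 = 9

Step 1. [((((x + 7) - 8) + 5) + 3) + 5 = 9] 5 comes off first (subtract 5). So sub: (((x + 7) - 8) + 5) + 3 = 4.
Step 2. [(((x + 7) - 8) + 5) + 3 = 4] subtract 3: x sits inside (… + 3) ⇒ sub: ((x + 7) - 8) + 5 = 1.
Step 3. [((x + 7) - 8) + 5 = 1] +5 is outermost — subtract 5 both sides, so sub: (x + 7) - 8 = -4.
Step 4. [(x + 7) - 8 = -4] the outer -8 inverts by adding 8, so sub: x + 7 = 4.
Step 5. [x + 7 = 4] peel the +7: subtract 7 from each side ⇒ sub: x = -3.

Answer: x ∈ {-3}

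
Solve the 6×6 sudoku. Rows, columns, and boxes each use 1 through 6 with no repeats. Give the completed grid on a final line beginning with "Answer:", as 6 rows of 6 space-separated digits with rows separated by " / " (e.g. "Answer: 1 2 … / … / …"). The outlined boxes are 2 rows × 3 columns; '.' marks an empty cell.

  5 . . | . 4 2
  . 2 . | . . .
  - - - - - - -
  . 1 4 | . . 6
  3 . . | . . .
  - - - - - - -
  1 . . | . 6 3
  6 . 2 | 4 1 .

Step 1. [r6c6∈{5}] nothing but 5 survives at r6c6. So r6c6=5.
Step 2. [r2c6∈{1}] only 1 remains possible at r2c6. So r2c6=1.
Step 3. [r5c4∈{2}] only 2 remains possible at r5c4. So r5c4=2.
Step 4. [r5c3∈{5}] r5c3 has the single candidate 5 ⇒ r5c3=5.
Step 5. [r4c2∈{5,6}] r4c2 is the only open cell in col 2 admitting 5 ⇒ r4c2=5.
Step 6. [r1c2∈{3,6}] r1c2 is the only open cell in col 2 admitting 6 ⇒ r1c2=6.
Step 7. [r1c4∈{3}] r1c4 has the single candidate 3 ⇒ r1c4=3.
Step 8. [r3c5∈{2,3,5}] r3c5 is the only open cell in row 3 admitting 3, so r3c5=3.
Step 9. [r2c4∈{5,6}] 6 has one home in row 2: r2c4. So r2c4=6.
Step 10. [r2c1∈{4}] r2c1 is down to just 4, so r2c1=4.
Step 11. [r3c1∈{2}] r3c1's peers cover all but 2, so r3c1=2.
Step 12. [r4c6∈{4}] r4c6 has the single candidate 4, so r4c6=4.
Step 13. [r2c5∈{5}] only 5 remains possible at r2c5, so r2c5=5.
Step 14. [r4c5∈{2}] nothing but 2 survives at r4c5 ⇒ r4c5=2.
Step 15. [r6c2∈{3}] r6c2 has the single candidate 3 ⇒ r6c2=3.
Step 16. [r4c3∈{6}] r4c3 has the single candidate 6. So r4c3=6.
Step 17. [r5c2∈{4}] r5c2 has the single candidate 4, so r5c2=4.
Step 18. [r2c3∈{3}] r2c3's peers cover all but 3. So r2c3=3.
Step 19. [r3c4∈{5}] r3c4 has the single candidate 5 ⇒ r3c4=5.
Step 20. [r1c3∈{1}] r1c3's peers cover all but 1, so r1c3=1.
Step 21. [r4c4∈{1}] only 1 remains possible at r4c4, so r4c4=1.

Answer: 5 6 1 3 4 2 / 4 2 3 6 5 1 / 2 1 4 5 3 6 / 3 5 6 1 2 4 / 1 4 5 2 6 3 / 6 3 2 4 1 5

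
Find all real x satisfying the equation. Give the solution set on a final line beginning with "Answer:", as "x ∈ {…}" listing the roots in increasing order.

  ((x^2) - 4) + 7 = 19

Step 1. [((x^2) - 4) + 7 = 19] +7 is outermost — subtract 7 both sides. So sub: (x^2) - 4 = 12.
Step 2. [(x^2) - 4 = 12] -4 is outermost — add 4 both sides, so sub: x^2 = 16.
Step 3. [x^2 = 16] √ both sides: 16 ≥ 0 gives two branches, so sqrt: x = 4 or -4.

Answer: x ∈ {-4, 4}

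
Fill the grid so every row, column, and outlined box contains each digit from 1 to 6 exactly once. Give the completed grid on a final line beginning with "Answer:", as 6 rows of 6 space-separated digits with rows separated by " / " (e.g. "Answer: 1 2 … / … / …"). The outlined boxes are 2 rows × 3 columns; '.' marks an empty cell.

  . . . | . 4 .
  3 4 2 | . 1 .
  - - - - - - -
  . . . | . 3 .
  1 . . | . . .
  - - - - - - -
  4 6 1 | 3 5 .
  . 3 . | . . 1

Step 1. [r5c6∈{2}] r5c6's peers cover all but 2 ⇒ r5c6=2.
Step 2. [r6c3∈{5}] r6c3's peers cover all but 5, so r6c3=5.
Step 3. [r1c3∈{6}] only 6 remains possible at r1c3, so r1c3=6.
Step 4. [r1c1∈{5}] nothing but 5 survives at r1c1, so r1c1=5.
Step 5. [r4c5∈{2,6}] in col 5, 2 fits only at r4c5 ⇒ r4c5=2.
Step 6. [r4c2∈{5}] r4c2's peers cover all but 5. So r4c2=5.
Step 7. [r3c1∈{2,6}] r3c1 is the only open cell in col 1 admitting 6 ⇒ r3c1=6.
Step 8. [r3c3∈{4}] only 4 remains possible at r3c3. So r3c3=4.
Step 9. [r4c6∈{4,6}] across col 6, 4 lands solely at r4c6 ⇒ r4c6=4.
Step 10. [r3c6∈{5}] r3c6's peers cover all but 5, so r3c6=5.
Step 11. [r4c4∈{6}] r4c4's peers cover all but 6. So r4c4=6.
Step 12. [r6c1∈{2}] only 2 remains possible at r6c1 ⇒ r6c1=2.
Step 13. [r6c5∈{6}] only 6 remains possible at r6c5 ⇒ r6c5=6.
Step 14. [r6c4∈{4}] r6c4 is down to just 4, so r6c4=4.
Step 15. [r2c4∈{5}] nothing but 5 survives at r2c4. So r2c4=5.
Step 16. [r1c4∈{2}] only 2 remains possible at r1c4, so r1c4=2.
Step 17. [r3c2∈{2}] r3c2's peers cover all but 2 ⇒ r3c2=2.
Step 18. [r1c6∈{3}] nothing but 3 survives at r1c6, so r1c6=3.
Step 19. [r1c2∈{1}] r1c2 is down to just 1 ⇒ r1c2=1.
Step 20. [r2c6∈{6}] r2c6 is down to just 6 ⇒ r2c6=6.
Step 21. [r4c3∈{3}] r4c3's peers cover all but 3, so r4c3=3.
Step 22. [r3c4∈{1}] r3c4 is down to just 1 ⇒ r3c4=1.

Answer: 5 1 6 2 4 3 / 3 4 2 5 1 6 / 6 2 4 1 3 5 / 1 5 3 6 2 4 / 4 6 1 3 5 2 / 2 3 5 4 6 1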